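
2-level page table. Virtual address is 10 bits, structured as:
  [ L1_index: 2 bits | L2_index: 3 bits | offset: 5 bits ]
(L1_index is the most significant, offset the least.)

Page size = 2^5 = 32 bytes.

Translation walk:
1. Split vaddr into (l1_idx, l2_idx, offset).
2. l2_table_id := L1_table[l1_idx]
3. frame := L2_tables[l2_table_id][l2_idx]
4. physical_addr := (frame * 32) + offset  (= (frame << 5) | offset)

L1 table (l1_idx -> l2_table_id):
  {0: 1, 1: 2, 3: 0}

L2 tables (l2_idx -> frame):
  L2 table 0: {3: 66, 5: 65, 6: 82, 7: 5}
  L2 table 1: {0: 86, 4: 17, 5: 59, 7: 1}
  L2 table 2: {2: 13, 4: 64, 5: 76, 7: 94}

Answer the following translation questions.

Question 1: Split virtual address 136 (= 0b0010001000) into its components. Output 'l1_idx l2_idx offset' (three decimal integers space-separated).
vaddr = 136 = 0b0010001000
  top 2 bits -> l1_idx = 0
  next 3 bits -> l2_idx = 4
  bottom 5 bits -> offset = 8

Answer: 0 4 8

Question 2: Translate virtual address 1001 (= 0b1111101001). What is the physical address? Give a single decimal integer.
vaddr = 1001 = 0b1111101001
Split: l1_idx=3, l2_idx=7, offset=9
L1[3] = 0
L2[0][7] = 5
paddr = 5 * 32 + 9 = 169

Answer: 169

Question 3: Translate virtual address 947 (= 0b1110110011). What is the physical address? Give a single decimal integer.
vaddr = 947 = 0b1110110011
Split: l1_idx=3, l2_idx=5, offset=19
L1[3] = 0
L2[0][5] = 65
paddr = 65 * 32 + 19 = 2099

Answer: 2099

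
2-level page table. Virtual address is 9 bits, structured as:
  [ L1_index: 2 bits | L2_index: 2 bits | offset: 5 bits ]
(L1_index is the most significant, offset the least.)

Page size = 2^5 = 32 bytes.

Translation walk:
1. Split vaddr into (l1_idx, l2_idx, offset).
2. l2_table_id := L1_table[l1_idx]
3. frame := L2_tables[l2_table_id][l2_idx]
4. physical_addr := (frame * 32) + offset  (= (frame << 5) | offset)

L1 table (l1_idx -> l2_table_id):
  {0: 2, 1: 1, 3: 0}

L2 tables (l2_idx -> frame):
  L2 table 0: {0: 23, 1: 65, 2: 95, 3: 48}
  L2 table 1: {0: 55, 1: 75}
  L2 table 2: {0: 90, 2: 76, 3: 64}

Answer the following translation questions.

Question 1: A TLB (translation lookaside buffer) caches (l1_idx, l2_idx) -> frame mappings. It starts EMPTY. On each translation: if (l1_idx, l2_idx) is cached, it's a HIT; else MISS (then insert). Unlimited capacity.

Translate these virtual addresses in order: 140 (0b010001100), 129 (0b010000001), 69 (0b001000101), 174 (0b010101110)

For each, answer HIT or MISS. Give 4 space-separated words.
vaddr=140: (1,0) not in TLB -> MISS, insert
vaddr=129: (1,0) in TLB -> HIT
vaddr=69: (0,2) not in TLB -> MISS, insert
vaddr=174: (1,1) not in TLB -> MISS, insert

Answer: MISS HIT MISS MISS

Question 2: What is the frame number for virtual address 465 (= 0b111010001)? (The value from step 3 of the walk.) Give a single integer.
vaddr = 465: l1_idx=3, l2_idx=2
L1[3] = 0; L2[0][2] = 95

Answer: 95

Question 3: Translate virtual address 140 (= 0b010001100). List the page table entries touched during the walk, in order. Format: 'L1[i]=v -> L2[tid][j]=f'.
vaddr = 140 = 0b010001100
Split: l1_idx=1, l2_idx=0, offset=12

Answer: L1[1]=1 -> L2[1][0]=55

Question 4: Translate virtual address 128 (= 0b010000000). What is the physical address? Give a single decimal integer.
Answer: 1760

Derivation:
vaddr = 128 = 0b010000000
Split: l1_idx=1, l2_idx=0, offset=0
L1[1] = 1
L2[1][0] = 55
paddr = 55 * 32 + 0 = 1760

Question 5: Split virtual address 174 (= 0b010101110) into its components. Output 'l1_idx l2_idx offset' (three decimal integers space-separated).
vaddr = 174 = 0b010101110
  top 2 bits -> l1_idx = 1
  next 2 bits -> l2_idx = 1
  bottom 5 bits -> offset = 14

Answer: 1 1 14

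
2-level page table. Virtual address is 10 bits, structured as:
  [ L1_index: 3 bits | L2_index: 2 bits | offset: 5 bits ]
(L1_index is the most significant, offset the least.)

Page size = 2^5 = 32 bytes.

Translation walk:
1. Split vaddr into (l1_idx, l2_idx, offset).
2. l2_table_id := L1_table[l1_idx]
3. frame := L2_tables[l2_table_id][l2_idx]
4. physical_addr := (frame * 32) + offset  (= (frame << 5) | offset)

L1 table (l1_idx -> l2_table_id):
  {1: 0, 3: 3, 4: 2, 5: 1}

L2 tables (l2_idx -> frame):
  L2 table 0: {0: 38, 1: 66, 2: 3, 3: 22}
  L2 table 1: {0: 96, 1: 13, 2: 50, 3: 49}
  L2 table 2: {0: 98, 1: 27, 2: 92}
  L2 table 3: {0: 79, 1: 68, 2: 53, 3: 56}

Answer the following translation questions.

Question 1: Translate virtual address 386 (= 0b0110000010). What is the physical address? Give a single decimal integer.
Answer: 2530

Derivation:
vaddr = 386 = 0b0110000010
Split: l1_idx=3, l2_idx=0, offset=2
L1[3] = 3
L2[3][0] = 79
paddr = 79 * 32 + 2 = 2530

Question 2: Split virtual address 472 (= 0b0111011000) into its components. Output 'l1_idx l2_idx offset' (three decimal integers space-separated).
Answer: 3 2 24

Derivation:
vaddr = 472 = 0b0111011000
  top 3 bits -> l1_idx = 3
  next 2 bits -> l2_idx = 2
  bottom 5 bits -> offset = 24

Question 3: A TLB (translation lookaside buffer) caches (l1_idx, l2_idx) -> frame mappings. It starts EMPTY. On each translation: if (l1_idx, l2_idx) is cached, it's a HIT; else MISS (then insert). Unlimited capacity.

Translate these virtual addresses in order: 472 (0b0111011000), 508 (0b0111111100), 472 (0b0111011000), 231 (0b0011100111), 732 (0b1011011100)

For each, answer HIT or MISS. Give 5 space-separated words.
Answer: MISS MISS HIT MISS MISS

Derivation:
vaddr=472: (3,2) not in TLB -> MISS, insert
vaddr=508: (3,3) not in TLB -> MISS, insert
vaddr=472: (3,2) in TLB -> HIT
vaddr=231: (1,3) not in TLB -> MISS, insert
vaddr=732: (5,2) not in TLB -> MISS, insert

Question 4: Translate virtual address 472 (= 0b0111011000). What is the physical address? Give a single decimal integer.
vaddr = 472 = 0b0111011000
Split: l1_idx=3, l2_idx=2, offset=24
L1[3] = 3
L2[3][2] = 53
paddr = 53 * 32 + 24 = 1720

Answer: 1720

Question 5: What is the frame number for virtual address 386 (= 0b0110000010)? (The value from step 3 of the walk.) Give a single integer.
vaddr = 386: l1_idx=3, l2_idx=0
L1[3] = 3; L2[3][0] = 79

Answer: 79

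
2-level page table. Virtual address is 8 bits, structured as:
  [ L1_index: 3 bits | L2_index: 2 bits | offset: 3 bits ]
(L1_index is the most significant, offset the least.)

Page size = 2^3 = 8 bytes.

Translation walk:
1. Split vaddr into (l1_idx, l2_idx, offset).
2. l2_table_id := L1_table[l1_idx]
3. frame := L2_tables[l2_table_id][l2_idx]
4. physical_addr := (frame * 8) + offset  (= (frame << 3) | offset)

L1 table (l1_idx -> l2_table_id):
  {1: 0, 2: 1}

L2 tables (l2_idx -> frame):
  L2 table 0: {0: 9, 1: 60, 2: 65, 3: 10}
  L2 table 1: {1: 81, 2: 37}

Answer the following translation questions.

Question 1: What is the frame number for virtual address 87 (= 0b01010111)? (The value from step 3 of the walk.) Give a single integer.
vaddr = 87: l1_idx=2, l2_idx=2
L1[2] = 1; L2[1][2] = 37

Answer: 37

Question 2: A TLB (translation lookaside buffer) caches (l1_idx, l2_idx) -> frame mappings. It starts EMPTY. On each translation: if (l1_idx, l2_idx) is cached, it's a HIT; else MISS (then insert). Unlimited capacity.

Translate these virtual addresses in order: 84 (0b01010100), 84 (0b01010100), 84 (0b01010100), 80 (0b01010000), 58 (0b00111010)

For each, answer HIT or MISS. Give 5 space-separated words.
Answer: MISS HIT HIT HIT MISS

Derivation:
vaddr=84: (2,2) not in TLB -> MISS, insert
vaddr=84: (2,2) in TLB -> HIT
vaddr=84: (2,2) in TLB -> HIT
vaddr=80: (2,2) in TLB -> HIT
vaddr=58: (1,3) not in TLB -> MISS, insert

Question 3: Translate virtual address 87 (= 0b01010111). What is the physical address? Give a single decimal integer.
Answer: 303

Derivation:
vaddr = 87 = 0b01010111
Split: l1_idx=2, l2_idx=2, offset=7
L1[2] = 1
L2[1][2] = 37
paddr = 37 * 8 + 7 = 303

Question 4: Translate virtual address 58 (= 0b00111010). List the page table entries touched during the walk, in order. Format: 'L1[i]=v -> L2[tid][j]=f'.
Answer: L1[1]=0 -> L2[0][3]=10

Derivation:
vaddr = 58 = 0b00111010
Split: l1_idx=1, l2_idx=3, offset=2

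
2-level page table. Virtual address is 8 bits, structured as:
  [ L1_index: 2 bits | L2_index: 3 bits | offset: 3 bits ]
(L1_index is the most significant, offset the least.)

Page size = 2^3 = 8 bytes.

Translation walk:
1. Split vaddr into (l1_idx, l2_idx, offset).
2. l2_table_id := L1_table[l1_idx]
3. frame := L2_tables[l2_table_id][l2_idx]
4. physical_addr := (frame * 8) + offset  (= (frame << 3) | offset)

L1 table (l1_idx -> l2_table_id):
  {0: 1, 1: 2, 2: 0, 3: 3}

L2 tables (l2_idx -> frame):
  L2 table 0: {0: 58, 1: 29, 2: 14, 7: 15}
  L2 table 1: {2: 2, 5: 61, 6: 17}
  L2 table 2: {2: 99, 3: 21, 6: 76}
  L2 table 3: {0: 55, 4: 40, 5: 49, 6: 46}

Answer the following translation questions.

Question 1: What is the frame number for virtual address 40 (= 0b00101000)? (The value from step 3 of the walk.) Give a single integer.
Answer: 61

Derivation:
vaddr = 40: l1_idx=0, l2_idx=5
L1[0] = 1; L2[1][5] = 61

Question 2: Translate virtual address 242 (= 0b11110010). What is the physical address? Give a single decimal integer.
vaddr = 242 = 0b11110010
Split: l1_idx=3, l2_idx=6, offset=2
L1[3] = 3
L2[3][6] = 46
paddr = 46 * 8 + 2 = 370

Answer: 370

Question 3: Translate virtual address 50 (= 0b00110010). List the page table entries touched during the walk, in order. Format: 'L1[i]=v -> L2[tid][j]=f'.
Answer: L1[0]=1 -> L2[1][6]=17

Derivation:
vaddr = 50 = 0b00110010
Split: l1_idx=0, l2_idx=6, offset=2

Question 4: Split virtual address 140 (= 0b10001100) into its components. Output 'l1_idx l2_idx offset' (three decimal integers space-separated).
Answer: 2 1 4

Derivation:
vaddr = 140 = 0b10001100
  top 2 bits -> l1_idx = 2
  next 3 bits -> l2_idx = 1
  bottom 3 bits -> offset = 4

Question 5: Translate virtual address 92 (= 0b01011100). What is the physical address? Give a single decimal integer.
vaddr = 92 = 0b01011100
Split: l1_idx=1, l2_idx=3, offset=4
L1[1] = 2
L2[2][3] = 21
paddr = 21 * 8 + 4 = 172

Answer: 172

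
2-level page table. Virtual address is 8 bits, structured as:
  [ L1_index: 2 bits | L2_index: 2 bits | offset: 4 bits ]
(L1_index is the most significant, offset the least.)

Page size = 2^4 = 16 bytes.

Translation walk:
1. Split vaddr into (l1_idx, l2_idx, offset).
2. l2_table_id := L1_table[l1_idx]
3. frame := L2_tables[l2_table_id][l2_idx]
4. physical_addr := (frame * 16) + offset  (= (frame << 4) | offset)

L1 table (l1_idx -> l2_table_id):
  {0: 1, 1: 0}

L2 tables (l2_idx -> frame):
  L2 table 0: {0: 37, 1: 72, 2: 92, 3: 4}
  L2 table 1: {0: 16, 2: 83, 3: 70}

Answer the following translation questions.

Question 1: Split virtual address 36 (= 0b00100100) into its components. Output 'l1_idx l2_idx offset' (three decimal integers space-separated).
Answer: 0 2 4

Derivation:
vaddr = 36 = 0b00100100
  top 2 bits -> l1_idx = 0
  next 2 bits -> l2_idx = 2
  bottom 4 bits -> offset = 4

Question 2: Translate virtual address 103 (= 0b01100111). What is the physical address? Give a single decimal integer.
Answer: 1479

Derivation:
vaddr = 103 = 0b01100111
Split: l1_idx=1, l2_idx=2, offset=7
L1[1] = 0
L2[0][2] = 92
paddr = 92 * 16 + 7 = 1479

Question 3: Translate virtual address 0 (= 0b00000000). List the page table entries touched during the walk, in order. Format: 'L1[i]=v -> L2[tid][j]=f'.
Answer: L1[0]=1 -> L2[1][0]=16

Derivation:
vaddr = 0 = 0b00000000
Split: l1_idx=0, l2_idx=0, offset=0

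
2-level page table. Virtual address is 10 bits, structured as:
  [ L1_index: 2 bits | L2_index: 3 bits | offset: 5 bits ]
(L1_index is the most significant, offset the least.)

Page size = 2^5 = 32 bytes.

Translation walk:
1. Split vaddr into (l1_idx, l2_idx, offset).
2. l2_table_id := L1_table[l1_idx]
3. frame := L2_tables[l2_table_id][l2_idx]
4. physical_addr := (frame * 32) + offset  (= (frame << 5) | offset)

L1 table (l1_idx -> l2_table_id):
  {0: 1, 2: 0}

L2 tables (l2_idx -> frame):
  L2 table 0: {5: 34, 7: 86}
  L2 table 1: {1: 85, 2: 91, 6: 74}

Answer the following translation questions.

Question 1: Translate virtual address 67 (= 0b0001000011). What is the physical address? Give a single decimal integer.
Answer: 2915

Derivation:
vaddr = 67 = 0b0001000011
Split: l1_idx=0, l2_idx=2, offset=3
L1[0] = 1
L2[1][2] = 91
paddr = 91 * 32 + 3 = 2915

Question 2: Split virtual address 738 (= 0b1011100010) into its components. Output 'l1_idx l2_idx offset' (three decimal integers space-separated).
Answer: 2 7 2

Derivation:
vaddr = 738 = 0b1011100010
  top 2 bits -> l1_idx = 2
  next 3 bits -> l2_idx = 7
  bottom 5 bits -> offset = 2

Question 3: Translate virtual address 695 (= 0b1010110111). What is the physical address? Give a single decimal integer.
vaddr = 695 = 0b1010110111
Split: l1_idx=2, l2_idx=5, offset=23
L1[2] = 0
L2[0][5] = 34
paddr = 34 * 32 + 23 = 1111

Answer: 1111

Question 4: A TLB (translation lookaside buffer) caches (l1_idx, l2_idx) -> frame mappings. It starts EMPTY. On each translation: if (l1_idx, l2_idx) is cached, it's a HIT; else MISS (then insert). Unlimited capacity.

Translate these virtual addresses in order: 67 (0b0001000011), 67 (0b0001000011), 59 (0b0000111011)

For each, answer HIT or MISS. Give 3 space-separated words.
vaddr=67: (0,2) not in TLB -> MISS, insert
vaddr=67: (0,2) in TLB -> HIT
vaddr=59: (0,1) not in TLB -> MISS, insert

Answer: MISS HIT MISS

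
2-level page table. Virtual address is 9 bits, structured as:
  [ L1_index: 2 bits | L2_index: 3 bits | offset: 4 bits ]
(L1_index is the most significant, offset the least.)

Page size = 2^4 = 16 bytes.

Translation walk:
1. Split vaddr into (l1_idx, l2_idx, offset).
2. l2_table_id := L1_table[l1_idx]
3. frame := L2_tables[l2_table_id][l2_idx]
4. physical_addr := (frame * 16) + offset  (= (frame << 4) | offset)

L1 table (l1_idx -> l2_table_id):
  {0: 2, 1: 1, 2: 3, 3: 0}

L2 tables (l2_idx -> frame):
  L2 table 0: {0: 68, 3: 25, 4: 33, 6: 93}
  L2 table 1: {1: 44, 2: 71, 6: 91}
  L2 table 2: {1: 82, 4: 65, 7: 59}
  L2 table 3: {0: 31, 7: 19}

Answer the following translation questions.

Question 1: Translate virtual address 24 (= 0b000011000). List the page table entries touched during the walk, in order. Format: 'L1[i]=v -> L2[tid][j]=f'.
vaddr = 24 = 0b000011000
Split: l1_idx=0, l2_idx=1, offset=8

Answer: L1[0]=2 -> L2[2][1]=82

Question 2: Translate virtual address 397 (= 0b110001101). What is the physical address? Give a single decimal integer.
Answer: 1101

Derivation:
vaddr = 397 = 0b110001101
Split: l1_idx=3, l2_idx=0, offset=13
L1[3] = 0
L2[0][0] = 68
paddr = 68 * 16 + 13 = 1101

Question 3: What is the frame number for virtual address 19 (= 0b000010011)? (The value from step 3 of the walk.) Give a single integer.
vaddr = 19: l1_idx=0, l2_idx=1
L1[0] = 2; L2[2][1] = 82

Answer: 82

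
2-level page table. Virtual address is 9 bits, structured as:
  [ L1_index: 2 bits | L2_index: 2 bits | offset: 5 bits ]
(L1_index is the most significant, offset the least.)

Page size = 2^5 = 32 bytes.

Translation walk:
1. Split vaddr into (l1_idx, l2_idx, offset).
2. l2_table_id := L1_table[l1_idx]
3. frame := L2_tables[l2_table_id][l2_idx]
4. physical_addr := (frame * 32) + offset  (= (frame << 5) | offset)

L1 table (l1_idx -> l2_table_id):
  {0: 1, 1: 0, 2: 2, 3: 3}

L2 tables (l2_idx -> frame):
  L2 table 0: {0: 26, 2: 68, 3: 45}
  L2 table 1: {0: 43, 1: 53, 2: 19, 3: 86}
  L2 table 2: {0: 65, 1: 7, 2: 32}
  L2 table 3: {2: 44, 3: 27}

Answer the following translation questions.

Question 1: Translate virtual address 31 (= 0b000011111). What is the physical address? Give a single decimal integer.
vaddr = 31 = 0b000011111
Split: l1_idx=0, l2_idx=0, offset=31
L1[0] = 1
L2[1][0] = 43
paddr = 43 * 32 + 31 = 1407

Answer: 1407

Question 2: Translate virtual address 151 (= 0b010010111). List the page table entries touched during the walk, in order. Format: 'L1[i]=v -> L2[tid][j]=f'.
Answer: L1[1]=0 -> L2[0][0]=26

Derivation:
vaddr = 151 = 0b010010111
Split: l1_idx=1, l2_idx=0, offset=23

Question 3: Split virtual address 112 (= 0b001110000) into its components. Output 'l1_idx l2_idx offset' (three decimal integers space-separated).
vaddr = 112 = 0b001110000
  top 2 bits -> l1_idx = 0
  next 2 bits -> l2_idx = 3
  bottom 5 bits -> offset = 16

Answer: 0 3 16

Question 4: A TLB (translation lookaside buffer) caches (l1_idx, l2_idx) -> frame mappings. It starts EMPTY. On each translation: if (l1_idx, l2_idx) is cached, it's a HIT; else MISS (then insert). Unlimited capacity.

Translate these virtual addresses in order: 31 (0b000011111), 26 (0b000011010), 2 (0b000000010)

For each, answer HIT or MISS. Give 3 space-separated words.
vaddr=31: (0,0) not in TLB -> MISS, insert
vaddr=26: (0,0) in TLB -> HIT
vaddr=2: (0,0) in TLB -> HIT

Answer: MISS HIT HIT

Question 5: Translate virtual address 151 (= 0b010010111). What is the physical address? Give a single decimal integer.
vaddr = 151 = 0b010010111
Split: l1_idx=1, l2_idx=0, offset=23
L1[1] = 0
L2[0][0] = 26
paddr = 26 * 32 + 23 = 855

Answer: 855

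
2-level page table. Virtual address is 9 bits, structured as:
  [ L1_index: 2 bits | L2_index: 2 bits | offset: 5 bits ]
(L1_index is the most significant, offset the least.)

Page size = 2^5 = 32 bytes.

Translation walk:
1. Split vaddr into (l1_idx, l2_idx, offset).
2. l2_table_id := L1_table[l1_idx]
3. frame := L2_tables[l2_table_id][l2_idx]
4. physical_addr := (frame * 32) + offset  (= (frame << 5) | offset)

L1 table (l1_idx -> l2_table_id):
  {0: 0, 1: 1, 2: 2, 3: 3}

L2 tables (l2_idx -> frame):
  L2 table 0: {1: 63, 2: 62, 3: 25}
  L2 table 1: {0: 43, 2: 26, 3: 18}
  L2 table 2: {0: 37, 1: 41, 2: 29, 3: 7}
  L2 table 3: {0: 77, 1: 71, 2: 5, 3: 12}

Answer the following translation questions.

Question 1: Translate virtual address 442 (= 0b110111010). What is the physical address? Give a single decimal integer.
vaddr = 442 = 0b110111010
Split: l1_idx=3, l2_idx=1, offset=26
L1[3] = 3
L2[3][1] = 71
paddr = 71 * 32 + 26 = 2298

Answer: 2298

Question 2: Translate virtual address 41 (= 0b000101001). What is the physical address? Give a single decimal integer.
vaddr = 41 = 0b000101001
Split: l1_idx=0, l2_idx=1, offset=9
L1[0] = 0
L2[0][1] = 63
paddr = 63 * 32 + 9 = 2025

Answer: 2025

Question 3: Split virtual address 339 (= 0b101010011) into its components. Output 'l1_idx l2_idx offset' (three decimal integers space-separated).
vaddr = 339 = 0b101010011
  top 2 bits -> l1_idx = 2
  next 2 bits -> l2_idx = 2
  bottom 5 bits -> offset = 19

Answer: 2 2 19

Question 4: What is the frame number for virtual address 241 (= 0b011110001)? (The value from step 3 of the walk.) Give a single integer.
vaddr = 241: l1_idx=1, l2_idx=3
L1[1] = 1; L2[1][3] = 18

Answer: 18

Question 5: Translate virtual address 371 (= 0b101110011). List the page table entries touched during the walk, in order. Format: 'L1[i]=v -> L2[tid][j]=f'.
vaddr = 371 = 0b101110011
Split: l1_idx=2, l2_idx=3, offset=19

Answer: L1[2]=2 -> L2[2][3]=7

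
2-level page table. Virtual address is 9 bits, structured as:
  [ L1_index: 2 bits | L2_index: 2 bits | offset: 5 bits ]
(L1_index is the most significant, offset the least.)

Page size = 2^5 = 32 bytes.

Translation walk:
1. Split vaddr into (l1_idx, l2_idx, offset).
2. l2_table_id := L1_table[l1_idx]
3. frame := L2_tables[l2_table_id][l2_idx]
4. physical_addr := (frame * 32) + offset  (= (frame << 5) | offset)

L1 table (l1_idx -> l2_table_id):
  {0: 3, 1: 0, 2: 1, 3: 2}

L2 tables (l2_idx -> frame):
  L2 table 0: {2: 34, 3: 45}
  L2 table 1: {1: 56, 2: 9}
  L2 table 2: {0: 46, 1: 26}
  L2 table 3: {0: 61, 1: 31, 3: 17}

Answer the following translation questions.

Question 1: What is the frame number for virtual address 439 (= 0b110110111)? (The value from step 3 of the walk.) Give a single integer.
vaddr = 439: l1_idx=3, l2_idx=1
L1[3] = 2; L2[2][1] = 26

Answer: 26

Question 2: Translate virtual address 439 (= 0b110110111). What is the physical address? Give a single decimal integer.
Answer: 855

Derivation:
vaddr = 439 = 0b110110111
Split: l1_idx=3, l2_idx=1, offset=23
L1[3] = 2
L2[2][1] = 26
paddr = 26 * 32 + 23 = 855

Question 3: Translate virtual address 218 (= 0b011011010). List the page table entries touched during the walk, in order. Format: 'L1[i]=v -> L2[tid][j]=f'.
Answer: L1[1]=0 -> L2[0][2]=34

Derivation:
vaddr = 218 = 0b011011010
Split: l1_idx=1, l2_idx=2, offset=26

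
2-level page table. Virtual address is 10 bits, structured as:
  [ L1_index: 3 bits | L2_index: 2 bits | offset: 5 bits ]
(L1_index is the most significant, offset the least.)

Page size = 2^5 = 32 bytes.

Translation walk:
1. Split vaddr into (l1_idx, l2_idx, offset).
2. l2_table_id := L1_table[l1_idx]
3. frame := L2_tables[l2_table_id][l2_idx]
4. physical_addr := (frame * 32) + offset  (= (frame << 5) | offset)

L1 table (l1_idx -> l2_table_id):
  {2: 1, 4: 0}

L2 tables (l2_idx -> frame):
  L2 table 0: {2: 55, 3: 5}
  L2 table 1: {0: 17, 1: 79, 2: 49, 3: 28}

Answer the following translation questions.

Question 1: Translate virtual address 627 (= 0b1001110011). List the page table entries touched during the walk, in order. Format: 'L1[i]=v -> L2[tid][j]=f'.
vaddr = 627 = 0b1001110011
Split: l1_idx=4, l2_idx=3, offset=19

Answer: L1[4]=0 -> L2[0][3]=5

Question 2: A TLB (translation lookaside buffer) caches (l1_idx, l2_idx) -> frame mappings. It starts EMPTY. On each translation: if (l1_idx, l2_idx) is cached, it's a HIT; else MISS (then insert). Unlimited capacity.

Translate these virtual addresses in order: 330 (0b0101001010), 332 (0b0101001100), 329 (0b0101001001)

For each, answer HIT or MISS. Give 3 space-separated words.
vaddr=330: (2,2) not in TLB -> MISS, insert
vaddr=332: (2,2) in TLB -> HIT
vaddr=329: (2,2) in TLB -> HIT

Answer: MISS HIT HIT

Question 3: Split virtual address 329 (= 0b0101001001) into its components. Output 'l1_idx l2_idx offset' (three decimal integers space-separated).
Answer: 2 2 9

Derivation:
vaddr = 329 = 0b0101001001
  top 3 bits -> l1_idx = 2
  next 2 bits -> l2_idx = 2
  bottom 5 bits -> offset = 9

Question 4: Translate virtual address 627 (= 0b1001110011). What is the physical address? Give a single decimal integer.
Answer: 179

Derivation:
vaddr = 627 = 0b1001110011
Split: l1_idx=4, l2_idx=3, offset=19
L1[4] = 0
L2[0][3] = 5
paddr = 5 * 32 + 19 = 179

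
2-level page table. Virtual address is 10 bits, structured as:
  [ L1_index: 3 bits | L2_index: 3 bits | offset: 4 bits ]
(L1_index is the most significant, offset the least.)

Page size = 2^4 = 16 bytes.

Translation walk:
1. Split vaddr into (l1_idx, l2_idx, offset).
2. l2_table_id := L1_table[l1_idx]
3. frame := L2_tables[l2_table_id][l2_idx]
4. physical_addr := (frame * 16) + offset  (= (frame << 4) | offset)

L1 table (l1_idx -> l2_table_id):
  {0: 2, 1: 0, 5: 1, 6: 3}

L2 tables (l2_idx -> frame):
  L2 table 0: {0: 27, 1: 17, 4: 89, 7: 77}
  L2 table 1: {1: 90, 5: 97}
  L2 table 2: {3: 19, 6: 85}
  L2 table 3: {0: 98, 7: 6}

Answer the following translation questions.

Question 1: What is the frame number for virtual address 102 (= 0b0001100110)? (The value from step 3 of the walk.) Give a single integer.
vaddr = 102: l1_idx=0, l2_idx=6
L1[0] = 2; L2[2][6] = 85

Answer: 85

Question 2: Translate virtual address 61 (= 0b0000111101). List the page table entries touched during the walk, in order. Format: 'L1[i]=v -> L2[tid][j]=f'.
Answer: L1[0]=2 -> L2[2][3]=19

Derivation:
vaddr = 61 = 0b0000111101
Split: l1_idx=0, l2_idx=3, offset=13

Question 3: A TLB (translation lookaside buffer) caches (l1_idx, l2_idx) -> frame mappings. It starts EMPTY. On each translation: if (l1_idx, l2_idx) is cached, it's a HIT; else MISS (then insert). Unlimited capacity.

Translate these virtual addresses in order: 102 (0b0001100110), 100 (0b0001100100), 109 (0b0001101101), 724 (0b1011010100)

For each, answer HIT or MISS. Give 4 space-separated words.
Answer: MISS HIT HIT MISS

Derivation:
vaddr=102: (0,6) not in TLB -> MISS, insert
vaddr=100: (0,6) in TLB -> HIT
vaddr=109: (0,6) in TLB -> HIT
vaddr=724: (5,5) not in TLB -> MISS, insert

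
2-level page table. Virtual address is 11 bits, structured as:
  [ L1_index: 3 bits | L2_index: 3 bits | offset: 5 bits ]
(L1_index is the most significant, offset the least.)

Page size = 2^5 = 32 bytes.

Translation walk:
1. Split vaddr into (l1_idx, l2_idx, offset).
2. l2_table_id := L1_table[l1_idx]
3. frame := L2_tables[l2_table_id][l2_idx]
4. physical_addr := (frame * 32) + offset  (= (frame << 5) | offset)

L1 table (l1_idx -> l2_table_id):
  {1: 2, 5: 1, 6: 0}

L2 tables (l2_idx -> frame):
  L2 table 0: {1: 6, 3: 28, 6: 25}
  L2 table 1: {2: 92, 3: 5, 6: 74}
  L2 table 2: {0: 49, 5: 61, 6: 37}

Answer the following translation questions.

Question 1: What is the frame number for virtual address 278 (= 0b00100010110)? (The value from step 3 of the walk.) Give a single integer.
vaddr = 278: l1_idx=1, l2_idx=0
L1[1] = 2; L2[2][0] = 49

Answer: 49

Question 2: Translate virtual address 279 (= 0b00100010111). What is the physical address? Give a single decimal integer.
vaddr = 279 = 0b00100010111
Split: l1_idx=1, l2_idx=0, offset=23
L1[1] = 2
L2[2][0] = 49
paddr = 49 * 32 + 23 = 1591

Answer: 1591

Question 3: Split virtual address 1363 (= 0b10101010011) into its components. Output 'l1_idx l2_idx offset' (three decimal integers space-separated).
vaddr = 1363 = 0b10101010011
  top 3 bits -> l1_idx = 5
  next 3 bits -> l2_idx = 2
  bottom 5 bits -> offset = 19

Answer: 5 2 19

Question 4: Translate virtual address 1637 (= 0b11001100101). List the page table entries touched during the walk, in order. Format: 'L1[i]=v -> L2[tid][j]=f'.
vaddr = 1637 = 0b11001100101
Split: l1_idx=6, l2_idx=3, offset=5

Answer: L1[6]=0 -> L2[0][3]=28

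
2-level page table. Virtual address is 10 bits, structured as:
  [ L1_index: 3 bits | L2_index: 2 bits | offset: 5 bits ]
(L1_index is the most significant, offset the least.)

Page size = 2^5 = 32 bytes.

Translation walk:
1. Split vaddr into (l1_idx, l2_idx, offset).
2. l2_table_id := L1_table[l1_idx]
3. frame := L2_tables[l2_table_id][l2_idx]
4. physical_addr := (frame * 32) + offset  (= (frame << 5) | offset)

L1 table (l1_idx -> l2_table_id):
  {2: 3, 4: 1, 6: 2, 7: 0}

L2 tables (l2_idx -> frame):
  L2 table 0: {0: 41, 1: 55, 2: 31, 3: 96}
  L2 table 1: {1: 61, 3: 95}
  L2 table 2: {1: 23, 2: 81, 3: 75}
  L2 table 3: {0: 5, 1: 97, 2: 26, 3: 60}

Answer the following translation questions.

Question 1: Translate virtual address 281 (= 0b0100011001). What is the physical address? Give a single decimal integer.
vaddr = 281 = 0b0100011001
Split: l1_idx=2, l2_idx=0, offset=25
L1[2] = 3
L2[3][0] = 5
paddr = 5 * 32 + 25 = 185

Answer: 185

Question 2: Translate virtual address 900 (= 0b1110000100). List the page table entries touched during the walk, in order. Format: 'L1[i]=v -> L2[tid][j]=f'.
Answer: L1[7]=0 -> L2[0][0]=41

Derivation:
vaddr = 900 = 0b1110000100
Split: l1_idx=7, l2_idx=0, offset=4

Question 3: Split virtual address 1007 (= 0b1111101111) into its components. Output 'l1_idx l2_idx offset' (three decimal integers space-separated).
Answer: 7 3 15

Derivation:
vaddr = 1007 = 0b1111101111
  top 3 bits -> l1_idx = 7
  next 2 bits -> l2_idx = 3
  bottom 5 bits -> offset = 15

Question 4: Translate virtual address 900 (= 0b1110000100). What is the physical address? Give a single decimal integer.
Answer: 1316

Derivation:
vaddr = 900 = 0b1110000100
Split: l1_idx=7, l2_idx=0, offset=4
L1[7] = 0
L2[0][0] = 41
paddr = 41 * 32 + 4 = 1316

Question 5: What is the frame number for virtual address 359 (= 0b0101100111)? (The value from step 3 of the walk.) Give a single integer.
Answer: 60

Derivation:
vaddr = 359: l1_idx=2, l2_idx=3
L1[2] = 3; L2[3][3] = 60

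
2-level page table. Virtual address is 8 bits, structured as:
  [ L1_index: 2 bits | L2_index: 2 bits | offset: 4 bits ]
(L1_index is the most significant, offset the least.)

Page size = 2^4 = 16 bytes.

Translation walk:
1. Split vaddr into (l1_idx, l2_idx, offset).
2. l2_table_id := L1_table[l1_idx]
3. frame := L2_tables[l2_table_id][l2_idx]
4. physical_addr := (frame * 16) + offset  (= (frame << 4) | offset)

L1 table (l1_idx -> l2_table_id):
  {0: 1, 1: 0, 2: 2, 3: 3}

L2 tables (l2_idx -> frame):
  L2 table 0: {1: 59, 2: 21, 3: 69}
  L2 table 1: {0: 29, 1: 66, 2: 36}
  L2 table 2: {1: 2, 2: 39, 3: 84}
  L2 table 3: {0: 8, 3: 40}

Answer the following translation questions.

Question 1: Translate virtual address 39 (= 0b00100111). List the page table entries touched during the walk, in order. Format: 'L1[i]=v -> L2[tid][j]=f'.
Answer: L1[0]=1 -> L2[1][2]=36

Derivation:
vaddr = 39 = 0b00100111
Split: l1_idx=0, l2_idx=2, offset=7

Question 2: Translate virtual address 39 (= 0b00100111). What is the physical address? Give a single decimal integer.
Answer: 583

Derivation:
vaddr = 39 = 0b00100111
Split: l1_idx=0, l2_idx=2, offset=7
L1[0] = 1
L2[1][2] = 36
paddr = 36 * 16 + 7 = 583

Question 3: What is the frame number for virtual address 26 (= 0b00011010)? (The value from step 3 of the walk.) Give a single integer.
vaddr = 26: l1_idx=0, l2_idx=1
L1[0] = 1; L2[1][1] = 66

Answer: 66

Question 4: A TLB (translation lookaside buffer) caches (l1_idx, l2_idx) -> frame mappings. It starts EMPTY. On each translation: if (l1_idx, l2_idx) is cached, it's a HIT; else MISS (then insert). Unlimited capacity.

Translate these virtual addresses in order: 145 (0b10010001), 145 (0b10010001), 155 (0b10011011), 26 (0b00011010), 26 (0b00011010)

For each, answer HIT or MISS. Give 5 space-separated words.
vaddr=145: (2,1) not in TLB -> MISS, insert
vaddr=145: (2,1) in TLB -> HIT
vaddr=155: (2,1) in TLB -> HIT
vaddr=26: (0,1) not in TLB -> MISS, insert
vaddr=26: (0,1) in TLB -> HIT

Answer: MISS HIT HIT MISS HIT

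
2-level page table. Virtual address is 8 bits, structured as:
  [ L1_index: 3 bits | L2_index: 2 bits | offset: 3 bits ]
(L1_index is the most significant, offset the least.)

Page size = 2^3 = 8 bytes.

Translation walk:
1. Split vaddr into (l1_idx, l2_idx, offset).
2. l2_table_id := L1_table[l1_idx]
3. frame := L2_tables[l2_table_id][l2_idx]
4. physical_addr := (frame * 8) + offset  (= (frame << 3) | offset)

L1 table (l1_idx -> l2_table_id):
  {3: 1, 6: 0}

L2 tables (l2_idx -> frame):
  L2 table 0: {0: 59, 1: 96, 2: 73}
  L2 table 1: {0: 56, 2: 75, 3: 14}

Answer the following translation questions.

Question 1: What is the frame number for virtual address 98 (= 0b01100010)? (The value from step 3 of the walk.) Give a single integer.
vaddr = 98: l1_idx=3, l2_idx=0
L1[3] = 1; L2[1][0] = 56

Answer: 56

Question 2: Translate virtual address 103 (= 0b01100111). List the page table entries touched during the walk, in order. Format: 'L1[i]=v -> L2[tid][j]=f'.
Answer: L1[3]=1 -> L2[1][0]=56

Derivation:
vaddr = 103 = 0b01100111
Split: l1_idx=3, l2_idx=0, offset=7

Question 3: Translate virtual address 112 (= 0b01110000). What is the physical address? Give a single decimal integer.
vaddr = 112 = 0b01110000
Split: l1_idx=3, l2_idx=2, offset=0
L1[3] = 1
L2[1][2] = 75
paddr = 75 * 8 + 0 = 600

Answer: 600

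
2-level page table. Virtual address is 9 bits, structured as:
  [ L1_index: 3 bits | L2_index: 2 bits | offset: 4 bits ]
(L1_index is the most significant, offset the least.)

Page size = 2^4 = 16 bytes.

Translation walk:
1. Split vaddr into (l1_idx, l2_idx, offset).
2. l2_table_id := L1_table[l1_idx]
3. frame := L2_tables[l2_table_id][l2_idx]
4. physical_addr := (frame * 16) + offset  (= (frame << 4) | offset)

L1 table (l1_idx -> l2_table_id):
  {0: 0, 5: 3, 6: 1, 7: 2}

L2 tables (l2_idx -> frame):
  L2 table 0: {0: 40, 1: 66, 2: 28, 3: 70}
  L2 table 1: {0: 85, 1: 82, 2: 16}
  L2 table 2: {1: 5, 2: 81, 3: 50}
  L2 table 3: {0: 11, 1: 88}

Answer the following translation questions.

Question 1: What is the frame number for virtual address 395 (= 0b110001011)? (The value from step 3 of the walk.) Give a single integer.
Answer: 85

Derivation:
vaddr = 395: l1_idx=6, l2_idx=0
L1[6] = 1; L2[1][0] = 85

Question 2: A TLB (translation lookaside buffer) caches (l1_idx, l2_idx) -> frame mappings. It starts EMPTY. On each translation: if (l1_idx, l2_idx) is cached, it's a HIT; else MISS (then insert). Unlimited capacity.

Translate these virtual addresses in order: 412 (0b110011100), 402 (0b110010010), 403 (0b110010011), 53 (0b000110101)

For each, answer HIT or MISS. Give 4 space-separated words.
vaddr=412: (6,1) not in TLB -> MISS, insert
vaddr=402: (6,1) in TLB -> HIT
vaddr=403: (6,1) in TLB -> HIT
vaddr=53: (0,3) not in TLB -> MISS, insert

Answer: MISS HIT HIT MISS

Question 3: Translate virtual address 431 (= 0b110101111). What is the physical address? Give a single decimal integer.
Answer: 271

Derivation:
vaddr = 431 = 0b110101111
Split: l1_idx=6, l2_idx=2, offset=15
L1[6] = 1
L2[1][2] = 16
paddr = 16 * 16 + 15 = 271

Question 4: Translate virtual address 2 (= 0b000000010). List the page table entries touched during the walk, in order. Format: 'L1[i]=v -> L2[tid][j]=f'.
vaddr = 2 = 0b000000010
Split: l1_idx=0, l2_idx=0, offset=2

Answer: L1[0]=0 -> L2[0][0]=40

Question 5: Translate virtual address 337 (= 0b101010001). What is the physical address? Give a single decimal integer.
Answer: 1409

Derivation:
vaddr = 337 = 0b101010001
Split: l1_idx=5, l2_idx=1, offset=1
L1[5] = 3
L2[3][1] = 88
paddr = 88 * 16 + 1 = 1409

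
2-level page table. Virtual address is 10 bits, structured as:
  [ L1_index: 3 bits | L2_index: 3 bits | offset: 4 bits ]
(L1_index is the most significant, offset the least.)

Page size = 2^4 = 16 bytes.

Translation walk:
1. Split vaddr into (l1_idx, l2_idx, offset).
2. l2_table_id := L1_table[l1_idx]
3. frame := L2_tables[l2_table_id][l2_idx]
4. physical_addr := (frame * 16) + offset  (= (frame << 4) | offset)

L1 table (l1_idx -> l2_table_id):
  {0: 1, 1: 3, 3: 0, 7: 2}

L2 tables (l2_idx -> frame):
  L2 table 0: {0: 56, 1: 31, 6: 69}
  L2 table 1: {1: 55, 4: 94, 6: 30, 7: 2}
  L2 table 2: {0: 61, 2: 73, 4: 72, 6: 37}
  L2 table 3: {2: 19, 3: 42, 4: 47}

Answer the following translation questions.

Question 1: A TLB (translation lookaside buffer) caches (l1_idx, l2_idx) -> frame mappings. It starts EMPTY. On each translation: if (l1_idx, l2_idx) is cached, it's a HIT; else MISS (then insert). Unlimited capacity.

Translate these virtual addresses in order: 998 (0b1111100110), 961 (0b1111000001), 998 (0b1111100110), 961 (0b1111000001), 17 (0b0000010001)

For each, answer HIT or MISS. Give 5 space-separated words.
Answer: MISS MISS HIT HIT MISS

Derivation:
vaddr=998: (7,6) not in TLB -> MISS, insert
vaddr=961: (7,4) not in TLB -> MISS, insert
vaddr=998: (7,6) in TLB -> HIT
vaddr=961: (7,4) in TLB -> HIT
vaddr=17: (0,1) not in TLB -> MISS, insert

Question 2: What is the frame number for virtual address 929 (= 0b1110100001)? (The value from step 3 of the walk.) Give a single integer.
Answer: 73

Derivation:
vaddr = 929: l1_idx=7, l2_idx=2
L1[7] = 2; L2[2][2] = 73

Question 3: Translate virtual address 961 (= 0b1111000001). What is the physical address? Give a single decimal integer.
vaddr = 961 = 0b1111000001
Split: l1_idx=7, l2_idx=4, offset=1
L1[7] = 2
L2[2][4] = 72
paddr = 72 * 16 + 1 = 1153

Answer: 1153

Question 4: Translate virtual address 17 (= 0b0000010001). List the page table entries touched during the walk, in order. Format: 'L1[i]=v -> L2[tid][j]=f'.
Answer: L1[0]=1 -> L2[1][1]=55

Derivation:
vaddr = 17 = 0b0000010001
Split: l1_idx=0, l2_idx=1, offset=1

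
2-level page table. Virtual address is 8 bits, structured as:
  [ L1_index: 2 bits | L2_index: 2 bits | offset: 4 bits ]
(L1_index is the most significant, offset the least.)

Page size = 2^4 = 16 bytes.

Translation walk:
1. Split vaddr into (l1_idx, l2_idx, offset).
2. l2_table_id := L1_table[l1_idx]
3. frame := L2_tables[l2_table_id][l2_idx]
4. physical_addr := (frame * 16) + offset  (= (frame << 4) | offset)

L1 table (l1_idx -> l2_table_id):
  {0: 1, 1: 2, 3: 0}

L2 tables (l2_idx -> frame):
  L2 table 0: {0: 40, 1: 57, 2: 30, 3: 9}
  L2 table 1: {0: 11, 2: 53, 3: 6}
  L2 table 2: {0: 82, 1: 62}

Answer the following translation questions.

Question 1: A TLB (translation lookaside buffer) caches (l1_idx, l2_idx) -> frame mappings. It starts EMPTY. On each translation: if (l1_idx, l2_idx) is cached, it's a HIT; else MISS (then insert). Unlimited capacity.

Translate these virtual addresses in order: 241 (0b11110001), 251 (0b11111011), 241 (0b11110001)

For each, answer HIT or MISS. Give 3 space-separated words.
vaddr=241: (3,3) not in TLB -> MISS, insert
vaddr=251: (3,3) in TLB -> HIT
vaddr=241: (3,3) in TLB -> HIT

Answer: MISS HIT HIT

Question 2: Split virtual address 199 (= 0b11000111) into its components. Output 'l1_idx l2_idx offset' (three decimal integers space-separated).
vaddr = 199 = 0b11000111
  top 2 bits -> l1_idx = 3
  next 2 bits -> l2_idx = 0
  bottom 4 bits -> offset = 7

Answer: 3 0 7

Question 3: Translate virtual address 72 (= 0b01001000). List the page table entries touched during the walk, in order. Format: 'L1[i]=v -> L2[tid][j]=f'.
Answer: L1[1]=2 -> L2[2][0]=82

Derivation:
vaddr = 72 = 0b01001000
Split: l1_idx=1, l2_idx=0, offset=8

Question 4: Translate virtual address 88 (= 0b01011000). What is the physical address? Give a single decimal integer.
Answer: 1000

Derivation:
vaddr = 88 = 0b01011000
Split: l1_idx=1, l2_idx=1, offset=8
L1[1] = 2
L2[2][1] = 62
paddr = 62 * 16 + 8 = 1000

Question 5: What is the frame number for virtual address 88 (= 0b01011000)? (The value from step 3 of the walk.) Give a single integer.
Answer: 62

Derivation:
vaddr = 88: l1_idx=1, l2_idx=1
L1[1] = 2; L2[2][1] = 62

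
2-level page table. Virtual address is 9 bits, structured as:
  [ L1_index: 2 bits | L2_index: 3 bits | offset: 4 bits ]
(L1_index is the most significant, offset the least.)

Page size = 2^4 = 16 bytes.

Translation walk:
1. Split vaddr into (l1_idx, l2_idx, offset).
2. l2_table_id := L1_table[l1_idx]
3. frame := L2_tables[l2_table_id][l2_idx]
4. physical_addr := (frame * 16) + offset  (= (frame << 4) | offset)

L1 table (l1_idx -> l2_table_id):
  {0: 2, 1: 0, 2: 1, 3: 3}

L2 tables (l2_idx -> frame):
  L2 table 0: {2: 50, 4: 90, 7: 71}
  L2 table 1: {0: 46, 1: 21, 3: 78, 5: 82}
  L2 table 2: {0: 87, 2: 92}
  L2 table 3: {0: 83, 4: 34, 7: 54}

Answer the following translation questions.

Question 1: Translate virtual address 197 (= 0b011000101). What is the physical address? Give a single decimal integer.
vaddr = 197 = 0b011000101
Split: l1_idx=1, l2_idx=4, offset=5
L1[1] = 0
L2[0][4] = 90
paddr = 90 * 16 + 5 = 1445

Answer: 1445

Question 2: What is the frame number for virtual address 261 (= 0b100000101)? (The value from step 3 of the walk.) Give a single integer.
vaddr = 261: l1_idx=2, l2_idx=0
L1[2] = 1; L2[1][0] = 46

Answer: 46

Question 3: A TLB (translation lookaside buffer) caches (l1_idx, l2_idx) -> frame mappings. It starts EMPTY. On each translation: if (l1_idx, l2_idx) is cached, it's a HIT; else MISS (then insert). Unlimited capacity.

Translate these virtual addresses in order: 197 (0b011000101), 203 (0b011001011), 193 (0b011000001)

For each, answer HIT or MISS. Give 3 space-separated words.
vaddr=197: (1,4) not in TLB -> MISS, insert
vaddr=203: (1,4) in TLB -> HIT
vaddr=193: (1,4) in TLB -> HIT

Answer: MISS HIT HIT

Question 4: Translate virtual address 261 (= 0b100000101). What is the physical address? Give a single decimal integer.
vaddr = 261 = 0b100000101
Split: l1_idx=2, l2_idx=0, offset=5
L1[2] = 1
L2[1][0] = 46
paddr = 46 * 16 + 5 = 741

Answer: 741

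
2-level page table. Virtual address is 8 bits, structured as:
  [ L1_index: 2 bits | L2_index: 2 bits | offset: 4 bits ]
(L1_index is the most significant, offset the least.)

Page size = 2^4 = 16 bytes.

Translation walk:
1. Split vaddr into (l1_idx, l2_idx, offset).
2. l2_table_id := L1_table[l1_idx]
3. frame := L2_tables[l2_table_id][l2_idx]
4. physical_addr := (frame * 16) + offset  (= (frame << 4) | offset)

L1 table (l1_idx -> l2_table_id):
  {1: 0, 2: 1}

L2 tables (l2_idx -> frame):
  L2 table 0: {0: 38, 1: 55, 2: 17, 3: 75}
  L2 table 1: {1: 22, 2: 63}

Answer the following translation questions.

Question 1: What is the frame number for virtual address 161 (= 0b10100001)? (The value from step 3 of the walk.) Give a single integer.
Answer: 63

Derivation:
vaddr = 161: l1_idx=2, l2_idx=2
L1[2] = 1; L2[1][2] = 63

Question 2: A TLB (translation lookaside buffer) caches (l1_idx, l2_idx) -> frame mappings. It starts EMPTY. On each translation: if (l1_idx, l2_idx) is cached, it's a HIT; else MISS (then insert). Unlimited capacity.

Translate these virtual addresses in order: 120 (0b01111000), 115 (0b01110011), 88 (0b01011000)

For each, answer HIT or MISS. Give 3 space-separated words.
vaddr=120: (1,3) not in TLB -> MISS, insert
vaddr=115: (1,3) in TLB -> HIT
vaddr=88: (1,1) not in TLB -> MISS, insert

Answer: MISS HIT MISS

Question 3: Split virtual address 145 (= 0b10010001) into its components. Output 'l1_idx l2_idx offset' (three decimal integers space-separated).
Answer: 2 1 1

Derivation:
vaddr = 145 = 0b10010001
  top 2 bits -> l1_idx = 2
  next 2 bits -> l2_idx = 1
  bottom 4 bits -> offset = 1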